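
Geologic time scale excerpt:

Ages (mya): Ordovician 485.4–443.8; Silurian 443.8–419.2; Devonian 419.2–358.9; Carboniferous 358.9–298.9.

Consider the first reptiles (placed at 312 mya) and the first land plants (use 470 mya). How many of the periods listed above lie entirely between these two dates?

The older date is 470 Ma and the younger is 312 Ma.
Periods with start < 470 and end > 312 Ma: Silurian (443.8–419.2), Devonian (419.2–358.9).
That is 2 complete periods.

2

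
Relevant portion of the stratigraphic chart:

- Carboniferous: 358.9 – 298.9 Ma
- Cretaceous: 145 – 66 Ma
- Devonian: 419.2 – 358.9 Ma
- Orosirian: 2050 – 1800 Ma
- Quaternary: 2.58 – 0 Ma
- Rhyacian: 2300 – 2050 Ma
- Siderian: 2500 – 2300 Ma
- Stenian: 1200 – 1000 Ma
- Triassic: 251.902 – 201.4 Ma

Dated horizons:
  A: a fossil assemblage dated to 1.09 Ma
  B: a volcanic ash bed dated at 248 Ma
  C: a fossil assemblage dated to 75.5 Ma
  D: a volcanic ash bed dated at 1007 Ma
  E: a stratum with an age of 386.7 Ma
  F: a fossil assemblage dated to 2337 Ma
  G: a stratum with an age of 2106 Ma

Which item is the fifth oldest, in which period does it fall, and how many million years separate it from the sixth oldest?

Sorted oldest-first by Ma: F (2337), G (2106), D (1007), E (386.7), B (248), C (75.5), A (1.09).
The fifth oldest is B at 248 Ma, which lies in 251.902–201.4 Ma: the Triassic.
The sixth oldest is C at 75.5 Ma; separation = |248 − 75.5| = 172.5 Myr.

B, in the Triassic; 172.5 million years to C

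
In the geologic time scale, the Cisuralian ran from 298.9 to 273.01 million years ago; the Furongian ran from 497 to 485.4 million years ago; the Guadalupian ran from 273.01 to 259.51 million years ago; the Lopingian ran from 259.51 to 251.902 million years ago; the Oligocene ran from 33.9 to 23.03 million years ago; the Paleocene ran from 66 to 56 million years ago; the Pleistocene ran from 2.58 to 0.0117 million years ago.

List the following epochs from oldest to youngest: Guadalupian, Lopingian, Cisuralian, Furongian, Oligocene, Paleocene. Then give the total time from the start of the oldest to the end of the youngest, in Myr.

Start ages (Ma): Furongian 497, Cisuralian 298.9, Guadalupian 273.01, Lopingian 259.51, Paleocene 66, Oligocene 33.9.
Ordered oldest to youngest: Furongian, Cisuralian, Guadalupian, Lopingian, Paleocene, Oligocene.
Span = 497 − 23.03 = 473.97 Myr.

Furongian, Cisuralian, Guadalupian, Lopingian, Paleocene, Oligocene; total span 473.97 Myr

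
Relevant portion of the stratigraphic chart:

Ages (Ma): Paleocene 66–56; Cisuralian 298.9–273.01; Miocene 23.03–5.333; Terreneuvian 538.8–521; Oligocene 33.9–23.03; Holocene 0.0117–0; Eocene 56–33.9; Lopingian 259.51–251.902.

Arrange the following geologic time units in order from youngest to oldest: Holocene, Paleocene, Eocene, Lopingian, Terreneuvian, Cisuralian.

The oldest of these is Terreneuvian (starts 538.8 Ma) and the youngest is Holocene (ends 0 Ma).
In between, by decreasing start age: Cisuralian (298.9), Lopingian (259.51), Paleocene (66), Eocene (56).
Listing youngest first means reversing that sequence.

Holocene, then Eocene, then Paleocene, then Lopingian, then Cisuralian, then Terreneuvian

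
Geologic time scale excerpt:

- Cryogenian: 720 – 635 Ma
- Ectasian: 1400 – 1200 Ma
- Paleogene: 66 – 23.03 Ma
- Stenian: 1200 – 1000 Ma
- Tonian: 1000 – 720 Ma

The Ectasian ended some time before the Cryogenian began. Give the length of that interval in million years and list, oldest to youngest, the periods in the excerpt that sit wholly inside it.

480 million years; Stenian, Tonian

The Ectasian closes at 1200 Ma and the Cryogenian opens at 720 Ma, so the interval is 1200 − 720 = 480 Myr.
A period fits inside if it starts at or after 1200 Ma and ends at or before 720 Ma; oldest first that gives Stenian, Tonian.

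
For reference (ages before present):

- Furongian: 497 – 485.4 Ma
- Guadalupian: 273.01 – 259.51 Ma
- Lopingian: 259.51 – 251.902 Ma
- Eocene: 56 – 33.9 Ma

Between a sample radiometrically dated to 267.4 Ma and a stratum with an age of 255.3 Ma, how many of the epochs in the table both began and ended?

The older date is 267.4 Ma and the younger is 255.3 Ma.
No epoch both begins after 267.4 Ma and ends before 255.3 Ma, so the count is 0.

0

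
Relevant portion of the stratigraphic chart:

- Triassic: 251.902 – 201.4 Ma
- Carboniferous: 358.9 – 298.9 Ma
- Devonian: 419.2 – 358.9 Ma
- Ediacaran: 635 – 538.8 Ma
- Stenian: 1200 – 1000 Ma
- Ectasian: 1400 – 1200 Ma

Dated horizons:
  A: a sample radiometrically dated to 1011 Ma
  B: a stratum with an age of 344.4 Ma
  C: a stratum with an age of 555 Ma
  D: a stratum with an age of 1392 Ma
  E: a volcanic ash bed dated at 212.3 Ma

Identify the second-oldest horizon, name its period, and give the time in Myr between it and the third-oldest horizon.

A, in the Stenian; 456 million years to C

Sorted oldest-first by Ma: D (1392), A (1011), C (555), B (344.4), E (212.3).
The second oldest is A at 1011 Ma, which lies in 1200–1000 Ma: the Stenian.
The third oldest is C at 555 Ma; separation = |1011 − 555| = 456 Myr.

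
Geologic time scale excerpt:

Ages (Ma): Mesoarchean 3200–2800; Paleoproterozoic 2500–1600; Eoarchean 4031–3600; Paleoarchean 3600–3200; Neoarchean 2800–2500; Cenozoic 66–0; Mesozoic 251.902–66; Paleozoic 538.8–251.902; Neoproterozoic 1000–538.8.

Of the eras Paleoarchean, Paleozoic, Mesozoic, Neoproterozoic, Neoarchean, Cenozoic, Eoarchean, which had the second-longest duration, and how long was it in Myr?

Eoarchean, 431 million years

Start − end for each: Paleoarchean 3600 − 3200 = 400; Paleozoic 538.8 − 251.902 = 286.898; Mesozoic 251.902 − 66 = 185.902; Neoproterozoic 1000 − 538.8 = 461.2; Neoarchean 2800 − 2500 = 300; Cenozoic 66 − 0 = 66; Eoarchean 4031 − 3600 = 431.
Ranking these from longest: Neoproterozoic > Eoarchean > Paleoarchean > Neoarchean > Paleozoic > Mesozoic > Cenozoic.
Position 2 in that ranking is Eoarchean, which lasted 431 Myr.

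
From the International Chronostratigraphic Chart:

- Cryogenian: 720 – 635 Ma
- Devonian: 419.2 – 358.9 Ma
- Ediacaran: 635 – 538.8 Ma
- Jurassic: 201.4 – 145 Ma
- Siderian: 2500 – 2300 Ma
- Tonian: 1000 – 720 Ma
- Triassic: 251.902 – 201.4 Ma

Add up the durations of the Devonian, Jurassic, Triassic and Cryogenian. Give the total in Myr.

252.202 million years

Duration is start − end for each: (419.2 − 358.9) + (201.4 − 145) + (251.902 − 201.4) + (720 − 635).
That is 60.3 + 56.4 + 50.502 + 85, which totals 252.202 million years.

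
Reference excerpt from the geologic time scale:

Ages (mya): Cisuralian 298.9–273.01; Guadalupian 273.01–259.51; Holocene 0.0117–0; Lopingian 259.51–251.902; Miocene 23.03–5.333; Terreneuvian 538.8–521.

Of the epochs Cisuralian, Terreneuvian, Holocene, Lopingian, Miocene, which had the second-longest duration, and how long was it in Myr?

Terreneuvian, 17.8 million years

Start − end for each: Cisuralian 298.9 − 273.01 = 25.89; Terreneuvian 538.8 − 521 = 17.8; Holocene 0.0117 − 0 = 0.0117; Lopingian 259.51 − 251.902 = 7.608; Miocene 23.03 − 5.333 = 17.697.
Ranking these from longest: Cisuralian > Terreneuvian > Miocene > Lopingian > Holocene.
Position 2 in that ranking is Terreneuvian, which lasted 17.8 Myr.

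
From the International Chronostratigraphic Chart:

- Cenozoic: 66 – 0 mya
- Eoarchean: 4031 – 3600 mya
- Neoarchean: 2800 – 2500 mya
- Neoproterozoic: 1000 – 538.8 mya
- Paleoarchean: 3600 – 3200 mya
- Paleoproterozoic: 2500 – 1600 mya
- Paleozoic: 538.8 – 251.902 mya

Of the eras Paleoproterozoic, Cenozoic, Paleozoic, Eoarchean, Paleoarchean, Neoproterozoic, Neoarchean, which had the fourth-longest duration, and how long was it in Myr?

Paleoarchean, 400 million years

Durations: Paleoproterozoic 900; Cenozoic 66; Paleozoic 286.898; Eoarchean 431; Paleoarchean 400; Neoproterozoic 461.2; Neoarchean 300 Myr.
Sorted longest-first: Paleoproterozoic (900), Neoproterozoic (461.2), Eoarchean (431), Paleoarchean (400), Neoarchean (300), Paleozoic (286.898), Cenozoic (66).
The fourth longest is Paleoarchean at 400 Myr.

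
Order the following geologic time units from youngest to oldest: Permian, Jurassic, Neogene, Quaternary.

Group by era (each group listed oldest first) — Paleozoic: Permian; Mesozoic: Jurassic; Cenozoic: Neogene, Quaternary. The eras run Paleozoic → Mesozoic → Cenozoic. Concatenating the groups in that era order and then reversing gives youngest to oldest.

Quaternary, then Neogene, then Jurassic, then Permian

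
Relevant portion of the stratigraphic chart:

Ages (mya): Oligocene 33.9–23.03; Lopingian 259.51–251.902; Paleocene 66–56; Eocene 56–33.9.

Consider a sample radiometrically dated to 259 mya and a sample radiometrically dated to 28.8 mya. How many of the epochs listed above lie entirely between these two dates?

259 Ma sits inside the Lopingian (259.51–251.902) and 28.8 Ma inside the Oligocene (33.9–23.03); neither of those is wholly between the two dates.
The listed epochs lying completely between them are Paleocene, Eocene — 2 in all.

2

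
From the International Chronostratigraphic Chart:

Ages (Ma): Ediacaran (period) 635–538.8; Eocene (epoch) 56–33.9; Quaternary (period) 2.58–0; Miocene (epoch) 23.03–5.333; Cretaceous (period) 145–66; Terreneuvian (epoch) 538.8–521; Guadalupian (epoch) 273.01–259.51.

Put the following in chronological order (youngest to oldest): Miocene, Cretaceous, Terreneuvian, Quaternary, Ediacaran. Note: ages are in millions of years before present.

Quaternary, Miocene, Cretaceous, Terreneuvian, Ediacaran

Read off each span (Ma): Miocene 23.03–5.333; Cretaceous 145–66; Terreneuvian 538.8–521; Quaternary 2.58–0; Ediacaran 635–538.8.
Larger Ma is older, so oldest→youngest is Ediacaran, Terreneuvian, Cretaceous, Miocene, Quaternary; reverse it for youngest→oldest.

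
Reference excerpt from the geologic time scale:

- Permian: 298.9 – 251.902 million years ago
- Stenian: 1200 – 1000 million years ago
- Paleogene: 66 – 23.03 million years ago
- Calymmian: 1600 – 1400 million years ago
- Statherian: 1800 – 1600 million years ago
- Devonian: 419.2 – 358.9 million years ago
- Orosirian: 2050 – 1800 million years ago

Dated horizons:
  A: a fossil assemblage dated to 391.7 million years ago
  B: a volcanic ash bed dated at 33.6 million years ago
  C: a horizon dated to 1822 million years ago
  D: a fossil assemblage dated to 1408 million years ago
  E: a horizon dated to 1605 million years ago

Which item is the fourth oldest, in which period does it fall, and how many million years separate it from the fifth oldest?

A, in the Devonian; 358.1 million years to B

Sorted oldest-first by Ma: C (1822), E (1605), D (1408), A (391.7), B (33.6).
The fourth oldest is A at 391.7 Ma, which lies in 419.2–358.9 Ma: the Devonian.
The fifth oldest is B at 33.6 Ma; separation = |391.7 − 33.6| = 358.1 Myr.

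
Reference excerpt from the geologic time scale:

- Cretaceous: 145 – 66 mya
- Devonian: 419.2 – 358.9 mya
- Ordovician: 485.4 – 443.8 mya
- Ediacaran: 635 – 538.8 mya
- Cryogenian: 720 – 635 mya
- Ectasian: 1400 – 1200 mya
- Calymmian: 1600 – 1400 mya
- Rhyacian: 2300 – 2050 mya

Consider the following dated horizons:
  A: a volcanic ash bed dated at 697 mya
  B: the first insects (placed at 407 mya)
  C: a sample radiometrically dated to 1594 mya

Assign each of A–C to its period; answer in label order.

A: 697 Ma lies in 720–635 Ma, so Cryogenian.
B: 407 Ma lies in 419.2–358.9 Ma, so Devonian.
C: 1594 Ma lies in 1600–1400 Ma, so Calymmian.

A — Cryogenian; B — Devonian; C — Calymmian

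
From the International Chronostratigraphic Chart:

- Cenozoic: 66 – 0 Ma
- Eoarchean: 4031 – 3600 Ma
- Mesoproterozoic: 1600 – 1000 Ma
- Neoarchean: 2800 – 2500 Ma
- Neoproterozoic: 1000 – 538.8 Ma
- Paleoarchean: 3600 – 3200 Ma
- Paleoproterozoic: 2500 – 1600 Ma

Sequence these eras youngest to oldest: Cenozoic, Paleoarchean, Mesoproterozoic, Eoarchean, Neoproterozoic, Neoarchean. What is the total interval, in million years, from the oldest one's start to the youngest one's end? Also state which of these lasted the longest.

Cenozoic, Neoproterozoic, Mesoproterozoic, Neoarchean, Paleoarchean, Eoarchean; total span 4031 Myr; longest is Mesoproterozoic

From the excerpt: Cenozoic 66–0; Paleoarchean 3600–3200; Mesoproterozoic 1600–1000; Eoarchean 4031–3600; Neoproterozoic 1000–538.8; Neoarchean 2800–2500 (Ma).
Larger Ma is earlier, so the oldest is Eoarchean and the youngest is Cenozoic; youngest to oldest: Cenozoic, Neoproterozoic, Mesoproterozoic, Neoarchean, Paleoarchean, Eoarchean.
Oldest start 4031 minus youngest end 0 gives 4031 Myr overall.
Individual lengths (start − end): Neoarchean 300; Neoproterozoic 461.2; Cenozoic 66; Eoarchean 431; Mesoproterozoic 600; Paleoarchean 400. The largest is Mesoproterozoic at 600 Myr.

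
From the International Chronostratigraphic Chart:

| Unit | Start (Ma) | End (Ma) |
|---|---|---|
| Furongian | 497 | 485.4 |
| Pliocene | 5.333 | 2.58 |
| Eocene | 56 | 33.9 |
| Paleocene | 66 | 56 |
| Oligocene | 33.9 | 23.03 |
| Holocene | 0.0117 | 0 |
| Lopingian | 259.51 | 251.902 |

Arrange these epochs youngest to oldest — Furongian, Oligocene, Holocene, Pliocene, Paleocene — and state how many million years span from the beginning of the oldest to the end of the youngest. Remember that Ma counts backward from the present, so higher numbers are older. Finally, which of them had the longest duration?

Start ages (Ma): Furongian 497, Paleocene 66, Oligocene 33.9, Pliocene 5.333, Holocene 0.0117.
Ordered youngest to oldest: Holocene, Pliocene, Oligocene, Paleocene, Furongian.
Span = 497 − 0 = 497 Myr.
Durations: Furongian 11.6, Holocene 0.0117, Oligocene 10.87, Pliocene 2.753, Paleocene 10 → longest is Furongian (11.6 Myr).

Holocene → Pliocene → Oligocene → Paleocene → Furongian; total span 497 Myr; longest is Furongian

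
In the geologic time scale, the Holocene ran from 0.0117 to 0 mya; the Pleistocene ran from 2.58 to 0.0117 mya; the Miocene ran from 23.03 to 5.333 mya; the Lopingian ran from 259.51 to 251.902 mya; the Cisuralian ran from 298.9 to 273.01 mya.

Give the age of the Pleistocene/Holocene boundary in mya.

0.0117 mya

The Pleistocene ends and the Holocene begins at 0.0117 mya.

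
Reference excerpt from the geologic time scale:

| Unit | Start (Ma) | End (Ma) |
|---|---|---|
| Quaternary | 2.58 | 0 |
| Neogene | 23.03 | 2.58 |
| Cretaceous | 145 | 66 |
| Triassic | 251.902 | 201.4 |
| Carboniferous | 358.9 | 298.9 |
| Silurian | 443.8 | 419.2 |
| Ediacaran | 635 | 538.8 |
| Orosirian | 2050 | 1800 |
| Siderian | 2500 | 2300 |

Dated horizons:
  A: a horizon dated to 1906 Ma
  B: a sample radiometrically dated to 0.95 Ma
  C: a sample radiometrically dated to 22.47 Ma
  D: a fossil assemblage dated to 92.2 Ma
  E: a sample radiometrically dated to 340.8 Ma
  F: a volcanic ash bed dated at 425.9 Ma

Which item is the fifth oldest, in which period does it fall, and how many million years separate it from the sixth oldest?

Larger Ma means older, so oldest first: A 1906 > F 425.9 > E 340.8 > D 92.2 > C 22.47 > B 0.95.
Counting 5 along gives C (22.47 Ma); the excerpt puts that inside the Neogene, 23.03–2.58 Ma.
Next in line is B (0.95 Ma), and 22.47 − 0.95 = 21.52 Myr.

C, in the Neogene; 21.52 million years to B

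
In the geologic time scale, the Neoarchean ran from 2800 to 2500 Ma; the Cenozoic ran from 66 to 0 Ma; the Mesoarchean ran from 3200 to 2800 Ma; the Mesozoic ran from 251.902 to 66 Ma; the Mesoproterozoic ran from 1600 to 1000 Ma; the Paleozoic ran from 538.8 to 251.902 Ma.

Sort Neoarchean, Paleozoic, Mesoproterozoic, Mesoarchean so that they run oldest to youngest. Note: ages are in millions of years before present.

Mesoarchean, Neoarchean, Mesoproterozoic, Paleozoic

The oldest of these is Mesoarchean (starts 3200 Ma) and the youngest is Paleozoic (ends 251.902 Ma).
In between, by decreasing start age: Neoarchean (2800), Mesoproterozoic (1600).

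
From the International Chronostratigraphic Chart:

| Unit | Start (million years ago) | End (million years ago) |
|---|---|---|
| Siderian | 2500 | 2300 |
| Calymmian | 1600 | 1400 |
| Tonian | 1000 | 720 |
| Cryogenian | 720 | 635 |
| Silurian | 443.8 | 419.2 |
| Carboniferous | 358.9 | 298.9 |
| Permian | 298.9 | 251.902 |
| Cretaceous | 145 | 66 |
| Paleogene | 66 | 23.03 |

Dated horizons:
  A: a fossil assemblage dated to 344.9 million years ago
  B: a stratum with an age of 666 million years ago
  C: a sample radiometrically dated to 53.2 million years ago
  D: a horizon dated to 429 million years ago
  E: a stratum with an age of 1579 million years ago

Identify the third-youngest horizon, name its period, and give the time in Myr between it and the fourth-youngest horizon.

Sorted youngest-first by Ma: C (53.2), A (344.9), D (429), B (666), E (1579).
The third youngest is D at 429 Ma, which lies in 443.8–419.2 Ma: the Silurian.
The fourth youngest is B at 666 Ma; separation = |429 − 666| = 237 Myr.

D, in the Silurian; 237 million years to B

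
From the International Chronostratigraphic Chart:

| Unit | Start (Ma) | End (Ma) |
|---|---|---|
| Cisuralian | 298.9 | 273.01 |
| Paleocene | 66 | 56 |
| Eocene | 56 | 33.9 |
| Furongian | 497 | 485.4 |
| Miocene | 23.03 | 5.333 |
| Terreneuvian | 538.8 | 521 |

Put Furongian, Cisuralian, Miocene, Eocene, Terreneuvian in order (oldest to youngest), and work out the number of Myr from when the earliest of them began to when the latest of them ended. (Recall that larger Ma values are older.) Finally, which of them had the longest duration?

Terreneuvian → Furongian → Cisuralian → Eocene → Miocene; total span 533.467 Myr; longest is Cisuralian

Start ages (Ma): Terreneuvian 538.8, Furongian 497, Cisuralian 298.9, Eocene 56, Miocene 23.03.
Ordered oldest to youngest: Terreneuvian, Furongian, Cisuralian, Eocene, Miocene.
Span = 538.8 − 5.333 = 533.467 Myr.
Durations: Miocene 17.697, Cisuralian 25.89, Terreneuvian 17.8, Furongian 11.6, Eocene 22.1 → longest is Cisuralian (25.89 Myr).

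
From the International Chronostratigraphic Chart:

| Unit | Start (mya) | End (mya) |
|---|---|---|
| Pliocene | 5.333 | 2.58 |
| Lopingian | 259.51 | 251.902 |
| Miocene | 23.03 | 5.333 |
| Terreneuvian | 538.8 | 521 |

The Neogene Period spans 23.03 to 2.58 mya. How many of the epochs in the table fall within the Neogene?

2

Epochs inside 23.03–2.58 Ma: Miocene, Pliocene — 2 in total.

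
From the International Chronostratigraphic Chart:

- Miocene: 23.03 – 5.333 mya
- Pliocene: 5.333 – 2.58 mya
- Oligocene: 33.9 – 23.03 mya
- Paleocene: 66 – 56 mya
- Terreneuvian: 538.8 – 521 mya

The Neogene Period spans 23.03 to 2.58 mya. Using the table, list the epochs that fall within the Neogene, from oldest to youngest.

Miocene, Pliocene

Epochs with both bounds inside 23.03–2.58 Ma: Miocene (23.03–5.333), Pliocene (5.333–2.58).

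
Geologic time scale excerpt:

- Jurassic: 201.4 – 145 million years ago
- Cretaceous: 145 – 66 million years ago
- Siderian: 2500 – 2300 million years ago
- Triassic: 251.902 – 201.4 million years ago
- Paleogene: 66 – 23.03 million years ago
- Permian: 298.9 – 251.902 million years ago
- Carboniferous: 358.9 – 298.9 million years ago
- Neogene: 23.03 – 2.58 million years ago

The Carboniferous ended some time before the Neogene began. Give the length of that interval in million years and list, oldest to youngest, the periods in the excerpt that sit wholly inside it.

275.87 million years; Permian, Triassic, Jurassic, Cretaceous, Paleogene

The Carboniferous closes at 298.9 Ma and the Neogene opens at 23.03 Ma, so the interval is 298.9 − 23.03 = 275.87 Myr.
A period fits inside if it starts at or after 298.9 Ma and ends at or before 23.03 Ma; oldest first that gives Permian, Triassic, Jurassic, Cretaceous, Paleogene.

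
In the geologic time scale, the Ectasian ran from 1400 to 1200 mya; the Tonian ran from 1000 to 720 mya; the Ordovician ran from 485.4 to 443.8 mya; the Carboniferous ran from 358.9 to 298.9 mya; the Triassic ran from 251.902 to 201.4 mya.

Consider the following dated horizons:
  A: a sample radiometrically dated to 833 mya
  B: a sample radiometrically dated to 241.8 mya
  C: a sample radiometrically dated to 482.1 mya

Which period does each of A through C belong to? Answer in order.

A: 833 Ma lies in 1000–720 Ma, so Tonian.
B: 241.8 Ma lies in 251.902–201.4 Ma, so Triassic.
C: 482.1 Ma lies in 485.4–443.8 Ma, so Ordovician.

A — Tonian; B — Triassic; C — Ordovician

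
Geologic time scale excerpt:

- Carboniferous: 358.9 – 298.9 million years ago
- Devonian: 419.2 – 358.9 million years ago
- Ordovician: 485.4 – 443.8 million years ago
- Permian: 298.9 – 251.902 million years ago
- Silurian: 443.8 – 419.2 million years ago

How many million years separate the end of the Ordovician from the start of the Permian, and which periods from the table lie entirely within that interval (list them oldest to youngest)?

144.9 million years; Silurian, Devonian, Carboniferous

End of Ordovician = 443.8 Ma; start of Permian = 298.9 Ma.
Gap = 443.8 − 298.9 = 144.9 Myr.
Periods wholly inside 443.8–298.9 Ma: Silurian (443.8–419.2), Devonian (419.2–358.9), Carboniferous (358.9–298.9).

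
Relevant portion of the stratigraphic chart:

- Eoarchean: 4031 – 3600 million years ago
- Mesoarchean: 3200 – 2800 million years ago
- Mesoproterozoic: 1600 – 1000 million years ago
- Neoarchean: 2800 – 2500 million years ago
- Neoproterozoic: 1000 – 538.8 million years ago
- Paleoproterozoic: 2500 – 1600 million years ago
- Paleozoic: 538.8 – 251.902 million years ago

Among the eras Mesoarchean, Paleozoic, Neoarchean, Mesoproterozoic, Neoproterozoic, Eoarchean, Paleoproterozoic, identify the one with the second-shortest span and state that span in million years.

Durations: Mesoarchean 400; Paleozoic 286.898; Neoarchean 300; Mesoproterozoic 600; Neoproterozoic 461.2; Eoarchean 431; Paleoproterozoic 900 Myr.
Sorted shortest-first: Paleozoic (286.898), Neoarchean (300), Mesoarchean (400), Eoarchean (431), Neoproterozoic (461.2), Mesoproterozoic (600), Paleoproterozoic (900).
The second shortest is Neoarchean at 300 Myr.

Neoarchean, 300 million years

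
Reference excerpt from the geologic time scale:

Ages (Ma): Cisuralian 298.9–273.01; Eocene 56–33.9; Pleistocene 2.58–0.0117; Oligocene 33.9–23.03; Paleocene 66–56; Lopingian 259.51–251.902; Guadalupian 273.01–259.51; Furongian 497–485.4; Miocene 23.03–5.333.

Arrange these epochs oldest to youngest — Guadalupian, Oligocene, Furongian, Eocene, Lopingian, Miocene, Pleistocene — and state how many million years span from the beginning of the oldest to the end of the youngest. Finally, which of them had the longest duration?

Start ages (Ma): Furongian 497, Guadalupian 273.01, Lopingian 259.51, Eocene 56, Oligocene 33.9, Miocene 23.03, Pleistocene 2.58.
Ordered oldest to youngest: Furongian, Guadalupian, Lopingian, Eocene, Oligocene, Miocene, Pleistocene.
Span = 497 − 0.0117 = 496.9883 Myr.
Durations: Lopingian 7.608, Pleistocene 2.5683, Furongian 11.6, Eocene 22.1, Oligocene 10.87, Miocene 17.697, Guadalupian 13.5 → longest is Eocene (22.1 Myr).

Furongian → Guadalupian → Lopingian → Eocene → Oligocene → Miocene → Pleistocene; total span 496.9883 Myr; longest is Eocene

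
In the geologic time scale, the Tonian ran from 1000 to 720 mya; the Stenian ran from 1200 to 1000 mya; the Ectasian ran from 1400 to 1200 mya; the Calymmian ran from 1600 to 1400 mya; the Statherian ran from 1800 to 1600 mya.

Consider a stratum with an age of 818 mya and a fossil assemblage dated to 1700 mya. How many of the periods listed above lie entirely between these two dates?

1700 Ma sits inside the Statherian (1800–1600) and 818 Ma inside the Tonian (1000–720); neither of those is wholly between the two dates.
The listed periods lying completely between them are Calymmian, Ectasian, Stenian — 3 in all.

3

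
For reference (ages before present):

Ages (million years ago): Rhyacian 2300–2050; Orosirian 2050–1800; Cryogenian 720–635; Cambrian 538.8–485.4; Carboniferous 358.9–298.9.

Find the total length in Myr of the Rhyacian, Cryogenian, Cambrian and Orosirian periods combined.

638.4 million years

Duration is start − end for each: (2300 − 2050) + (720 − 635) + (538.8 − 485.4) + (2050 − 1800).
That is 250 + 85 + 53.4 + 250, which totals 638.4 million years.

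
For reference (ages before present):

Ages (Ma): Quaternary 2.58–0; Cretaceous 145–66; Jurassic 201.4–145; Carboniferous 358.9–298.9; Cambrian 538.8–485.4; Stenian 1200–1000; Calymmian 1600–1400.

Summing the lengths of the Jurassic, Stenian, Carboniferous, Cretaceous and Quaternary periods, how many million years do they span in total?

Each duration: Jurassic = 56.4; Stenian = 200; Carboniferous = 60; Cretaceous = 79; Quaternary = 2.58.
Sum: 56.4 + 200 + 60 + 79 + 2.58 = 397.98 Myr.

397.98 million years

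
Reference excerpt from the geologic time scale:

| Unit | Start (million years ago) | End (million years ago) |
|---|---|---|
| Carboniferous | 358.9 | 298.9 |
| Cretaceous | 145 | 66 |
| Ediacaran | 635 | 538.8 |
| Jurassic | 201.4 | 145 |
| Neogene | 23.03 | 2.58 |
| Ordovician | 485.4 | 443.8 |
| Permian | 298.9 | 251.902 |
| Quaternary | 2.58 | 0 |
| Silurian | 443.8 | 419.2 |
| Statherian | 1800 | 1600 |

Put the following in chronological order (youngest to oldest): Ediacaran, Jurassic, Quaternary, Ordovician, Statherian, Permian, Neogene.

Quaternary, then Neogene, then Jurassic, then Permian, then Ordovician, then Ediacaran, then Statherian

The oldest of these is Statherian (starts 1800 Ma) and the youngest is Quaternary (ends 0 Ma).
In between, by decreasing start age: Ediacaran (635), Ordovician (485.4), Permian (298.9), Jurassic (201.4), Neogene (23.03).
Listing youngest first means reversing that sequence.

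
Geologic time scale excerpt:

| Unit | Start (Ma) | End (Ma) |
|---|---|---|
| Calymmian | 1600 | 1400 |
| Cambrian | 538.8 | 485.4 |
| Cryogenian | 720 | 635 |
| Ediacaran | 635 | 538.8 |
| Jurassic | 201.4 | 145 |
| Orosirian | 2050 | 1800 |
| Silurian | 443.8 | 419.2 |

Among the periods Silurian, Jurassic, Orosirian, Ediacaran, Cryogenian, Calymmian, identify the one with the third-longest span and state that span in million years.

Durations: Silurian 24.6; Jurassic 56.4; Orosirian 250; Ediacaran 96.2; Cryogenian 85; Calymmian 200 Myr.
Sorted longest-first: Orosirian (250), Calymmian (200), Ediacaran (96.2), Cryogenian (85), Jurassic (56.4), Silurian (24.6).
The third longest is Ediacaran at 96.2 Myr.

Ediacaran, 96.2 million years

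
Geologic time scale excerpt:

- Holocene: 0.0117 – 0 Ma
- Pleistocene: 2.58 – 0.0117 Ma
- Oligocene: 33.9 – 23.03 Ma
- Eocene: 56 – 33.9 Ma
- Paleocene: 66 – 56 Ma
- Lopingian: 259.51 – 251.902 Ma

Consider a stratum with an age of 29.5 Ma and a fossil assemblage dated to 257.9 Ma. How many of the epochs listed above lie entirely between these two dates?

2

The older date is 257.9 Ma and the younger is 29.5 Ma.
Epochs with start < 257.9 and end > 29.5 Ma: Paleocene (66–56), Eocene (56–33.9).
That is 2 complete epochs.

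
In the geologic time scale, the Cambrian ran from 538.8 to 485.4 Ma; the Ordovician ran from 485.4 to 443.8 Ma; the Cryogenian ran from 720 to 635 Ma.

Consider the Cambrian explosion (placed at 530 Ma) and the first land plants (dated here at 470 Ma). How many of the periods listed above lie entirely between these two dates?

The older date is 530 Ma and the younger is 470 Ma.
No period both begins after 530 Ma and ends before 470 Ma, so the count is 0.

0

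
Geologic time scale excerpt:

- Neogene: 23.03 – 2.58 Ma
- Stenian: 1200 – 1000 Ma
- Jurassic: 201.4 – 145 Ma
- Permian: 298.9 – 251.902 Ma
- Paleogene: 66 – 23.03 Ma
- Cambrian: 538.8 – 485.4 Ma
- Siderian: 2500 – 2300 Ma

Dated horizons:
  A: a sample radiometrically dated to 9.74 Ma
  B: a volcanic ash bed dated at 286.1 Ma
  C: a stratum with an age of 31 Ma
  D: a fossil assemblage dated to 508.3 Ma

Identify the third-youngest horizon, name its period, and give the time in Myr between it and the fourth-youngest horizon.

Smaller Ma means younger, so youngest first: A 9.74 < C 31 < B 286.1 < D 508.3.
Counting 3 along gives B (286.1 Ma); the excerpt puts that inside the Permian, 298.9–251.902 Ma.
Next in line is D (508.3 Ma), and 508.3 − 286.1 = 222.2 Myr.

B, in the Permian; 222.2 million years to D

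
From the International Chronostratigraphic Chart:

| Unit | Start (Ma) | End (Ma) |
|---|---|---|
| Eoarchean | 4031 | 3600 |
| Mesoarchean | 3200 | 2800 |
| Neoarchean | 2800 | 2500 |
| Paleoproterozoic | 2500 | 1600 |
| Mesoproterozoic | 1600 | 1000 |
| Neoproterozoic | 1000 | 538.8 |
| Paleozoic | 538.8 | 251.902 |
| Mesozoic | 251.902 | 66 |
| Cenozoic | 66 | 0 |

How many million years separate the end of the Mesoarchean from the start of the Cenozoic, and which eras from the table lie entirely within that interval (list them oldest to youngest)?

The Mesoarchean closes at 2800 Ma and the Cenozoic opens at 66 Ma, so the interval is 2800 − 66 = 2734 Myr.
An era fits inside if it starts at or after 2800 Ma and ends at or before 66 Ma; oldest first that gives Neoarchean, Paleoproterozoic, Mesoproterozoic, Neoproterozoic, Paleozoic, Mesozoic.

2734 million years; Neoarchean, Paleoproterozoic, Mesoproterozoic, Neoproterozoic, Paleozoic, Mesozoic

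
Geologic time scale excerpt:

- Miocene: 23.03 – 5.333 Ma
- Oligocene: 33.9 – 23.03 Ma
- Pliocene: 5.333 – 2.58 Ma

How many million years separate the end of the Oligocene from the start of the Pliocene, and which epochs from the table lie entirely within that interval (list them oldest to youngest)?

17.697 million years; Miocene

End of Oligocene = 23.03 Ma; start of Pliocene = 5.333 Ma.
Gap = 23.03 − 5.333 = 17.697 Myr.
Epochs wholly inside 23.03–5.333 Ma: Miocene (23.03–5.333).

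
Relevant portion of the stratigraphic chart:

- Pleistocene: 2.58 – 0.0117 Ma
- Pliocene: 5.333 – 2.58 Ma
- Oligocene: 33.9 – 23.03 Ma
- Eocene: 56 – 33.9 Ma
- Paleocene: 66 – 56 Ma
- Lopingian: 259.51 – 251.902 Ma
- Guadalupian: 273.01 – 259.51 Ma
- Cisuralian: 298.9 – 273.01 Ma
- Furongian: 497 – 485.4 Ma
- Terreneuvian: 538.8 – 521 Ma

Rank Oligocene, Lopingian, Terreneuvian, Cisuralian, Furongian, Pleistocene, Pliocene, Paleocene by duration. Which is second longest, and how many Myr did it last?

Start − end for each: Oligocene 33.9 − 23.03 = 10.87; Lopingian 259.51 − 251.902 = 7.608; Terreneuvian 538.8 − 521 = 17.8; Cisuralian 298.9 − 273.01 = 25.89; Furongian 497 − 485.4 = 11.6; Pleistocene 2.58 − 0.0117 = 2.5683; Pliocene 5.333 − 2.58 = 2.753; Paleocene 66 − 56 = 10.
Ranking these from longest: Cisuralian > Terreneuvian > Furongian > Oligocene > Paleocene > Lopingian > Pliocene > Pleistocene.
Position 2 in that ranking is Terreneuvian, which lasted 17.8 Myr.

Terreneuvian, 17.8 million years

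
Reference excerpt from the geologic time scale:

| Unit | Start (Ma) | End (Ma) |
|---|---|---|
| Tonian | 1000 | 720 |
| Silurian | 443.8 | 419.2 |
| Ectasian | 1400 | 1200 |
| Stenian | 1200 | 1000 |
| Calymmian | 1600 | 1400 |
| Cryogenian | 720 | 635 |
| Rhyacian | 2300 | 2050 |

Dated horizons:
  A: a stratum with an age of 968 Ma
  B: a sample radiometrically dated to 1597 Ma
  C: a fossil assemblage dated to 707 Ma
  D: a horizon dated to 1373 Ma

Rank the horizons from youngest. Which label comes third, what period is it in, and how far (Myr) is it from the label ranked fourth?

D, in the Ectasian; 224 million years to B

Smaller Ma means younger, so youngest first: C 707 < A 968 < D 1373 < B 1597.
Counting 3 along gives D (1373 Ma); the excerpt puts that inside the Ectasian, 1400–1200 Ma.
Next in line is B (1597 Ma), and 1597 − 1373 = 224 Myr.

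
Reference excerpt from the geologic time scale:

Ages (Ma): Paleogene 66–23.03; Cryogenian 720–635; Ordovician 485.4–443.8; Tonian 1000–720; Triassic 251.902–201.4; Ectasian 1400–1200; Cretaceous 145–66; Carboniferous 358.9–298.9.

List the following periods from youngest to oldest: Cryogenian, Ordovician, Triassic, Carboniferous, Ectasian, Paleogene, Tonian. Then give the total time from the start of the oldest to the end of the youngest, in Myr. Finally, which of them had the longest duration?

Paleogene, Triassic, Carboniferous, Ordovician, Cryogenian, Tonian, Ectasian; total span 1376.97 Myr; longest is Tonian

From the excerpt: Cryogenian 720–635; Ordovician 485.4–443.8; Triassic 251.902–201.4; Carboniferous 358.9–298.9; Ectasian 1400–1200; Paleogene 66–23.03; Tonian 1000–720 (Ma).
Larger Ma is earlier, so the oldest is Ectasian and the youngest is Paleogene; youngest to oldest: Paleogene, Triassic, Carboniferous, Ordovician, Cryogenian, Tonian, Ectasian.
Oldest start 1400 minus youngest end 23.03 gives 1376.97 Myr overall.
Individual lengths (start − end): Ordovician 41.6; Tonian 280; Paleogene 42.97; Carboniferous 60; Ectasian 200; Triassic 50.502; Cryogenian 85. The largest is Tonian at 280 Myr.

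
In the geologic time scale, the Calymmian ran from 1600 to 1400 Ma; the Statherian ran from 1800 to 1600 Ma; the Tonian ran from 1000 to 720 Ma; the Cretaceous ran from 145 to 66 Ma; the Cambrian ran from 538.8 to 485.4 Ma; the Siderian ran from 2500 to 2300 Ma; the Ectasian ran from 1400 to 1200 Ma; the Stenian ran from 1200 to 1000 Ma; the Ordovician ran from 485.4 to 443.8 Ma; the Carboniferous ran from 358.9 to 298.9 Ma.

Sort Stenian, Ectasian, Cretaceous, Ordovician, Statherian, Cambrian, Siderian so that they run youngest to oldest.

Sorting by start age (ascending Ma, since larger Ma = older): Cretaceous began 145, Ordovician began 485.4, Cambrian began 538.8, Stenian began 1200, Ectasian began 1400, Statherian began 1800, Siderian began 2500.

Cretaceous → Ordovician → Cambrian → Stenian → Ectasian → Statherian → Siderian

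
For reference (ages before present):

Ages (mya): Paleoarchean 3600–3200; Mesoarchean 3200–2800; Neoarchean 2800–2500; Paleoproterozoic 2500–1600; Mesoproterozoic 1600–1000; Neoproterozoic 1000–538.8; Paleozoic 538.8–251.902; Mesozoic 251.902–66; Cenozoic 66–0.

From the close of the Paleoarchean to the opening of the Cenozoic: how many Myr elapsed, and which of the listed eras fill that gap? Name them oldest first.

The Paleoarchean closes at 3200 Ma and the Cenozoic opens at 66 Ma, so the interval is 3200 − 66 = 3134 Myr.
An era fits inside if it starts at or after 3200 Ma and ends at or before 66 Ma; oldest first that gives Mesoarchean, Neoarchean, Paleoproterozoic, Mesoproterozoic, Neoproterozoic, Paleozoic, Mesozoic.

3134 million years; Mesoarchean, Neoarchean, Paleoproterozoic, Mesoproterozoic, Neoproterozoic, Paleozoic, Mesozoic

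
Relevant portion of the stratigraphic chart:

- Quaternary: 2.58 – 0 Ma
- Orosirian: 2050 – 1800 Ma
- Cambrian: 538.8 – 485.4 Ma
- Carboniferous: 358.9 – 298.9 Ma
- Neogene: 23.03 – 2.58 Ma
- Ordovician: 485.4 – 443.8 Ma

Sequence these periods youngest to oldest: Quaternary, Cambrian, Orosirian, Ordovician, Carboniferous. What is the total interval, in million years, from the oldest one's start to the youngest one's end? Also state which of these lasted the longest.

From the excerpt: Quaternary 2.58–0; Cambrian 538.8–485.4; Orosirian 2050–1800; Ordovician 485.4–443.8; Carboniferous 358.9–298.9 (Ma).
Larger Ma is earlier, so the oldest is Orosirian and the youngest is Quaternary; youngest to oldest: Quaternary, Carboniferous, Ordovician, Cambrian, Orosirian.
Oldest start 2050 minus youngest end 0 gives 2050 Myr overall.
Individual lengths (start − end): Carboniferous 60; Orosirian 250; Quaternary 2.58; Cambrian 53.4; Ordovician 41.6. The largest is Orosirian at 250 Myr.

Quaternary, Carboniferous, Ordovician, Cambrian, Orosirian; total span 2050 Myr; longest is Orosirian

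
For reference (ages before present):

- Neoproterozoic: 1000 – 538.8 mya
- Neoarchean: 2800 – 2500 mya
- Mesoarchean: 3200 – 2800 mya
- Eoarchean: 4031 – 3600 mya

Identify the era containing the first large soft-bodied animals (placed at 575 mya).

Neoproterozoic

575 Ma lies between 1000 and 538.8 Ma, so it falls in the Neoproterozoic.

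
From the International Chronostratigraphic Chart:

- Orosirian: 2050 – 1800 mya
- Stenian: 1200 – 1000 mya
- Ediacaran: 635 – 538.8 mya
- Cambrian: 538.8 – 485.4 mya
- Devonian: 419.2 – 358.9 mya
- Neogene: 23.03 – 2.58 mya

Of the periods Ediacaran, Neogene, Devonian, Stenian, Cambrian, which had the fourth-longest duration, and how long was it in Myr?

Cambrian, 53.4 million years

Start − end for each: Ediacaran 635 − 538.8 = 96.2; Neogene 23.03 − 2.58 = 20.45; Devonian 419.2 − 358.9 = 60.3; Stenian 1200 − 1000 = 200; Cambrian 538.8 − 485.4 = 53.4.
Ranking these from longest: Stenian > Ediacaran > Devonian > Cambrian > Neogene.
Position 4 in that ranking is Cambrian, which lasted 53.4 Myr.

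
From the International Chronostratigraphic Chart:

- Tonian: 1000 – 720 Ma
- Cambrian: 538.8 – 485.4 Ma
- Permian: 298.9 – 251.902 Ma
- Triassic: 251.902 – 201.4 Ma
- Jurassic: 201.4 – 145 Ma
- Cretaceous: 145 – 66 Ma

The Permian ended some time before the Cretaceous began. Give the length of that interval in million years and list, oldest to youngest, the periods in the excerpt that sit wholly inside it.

The Permian closes at 251.902 Ma and the Cretaceous opens at 145 Ma, so the interval is 251.902 − 145 = 106.902 Myr.
A period fits inside if it starts at or after 251.902 Ma and ends at or before 145 Ma; oldest first that gives Triassic, Jurassic.

106.902 million years; Triassic, Jurassic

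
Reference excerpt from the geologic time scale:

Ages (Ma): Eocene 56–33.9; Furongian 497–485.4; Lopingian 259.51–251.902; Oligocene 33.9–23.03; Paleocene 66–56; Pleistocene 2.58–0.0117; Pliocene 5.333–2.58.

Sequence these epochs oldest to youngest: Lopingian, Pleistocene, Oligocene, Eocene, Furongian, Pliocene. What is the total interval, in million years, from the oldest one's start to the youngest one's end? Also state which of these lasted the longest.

Furongian, Lopingian, Eocene, Oligocene, Pliocene, Pleistocene; total span 496.9883 Myr; longest is Eocene

From the excerpt: Lopingian 259.51–251.902; Pleistocene 2.58–0.0117; Oligocene 33.9–23.03; Eocene 56–33.9; Furongian 497–485.4; Pliocene 5.333–2.58 (Ma).
Larger Ma is earlier, so the oldest is Furongian and the youngest is Pleistocene; oldest to youngest: Furongian, Lopingian, Eocene, Oligocene, Pliocene, Pleistocene.
Oldest start 497 minus youngest end 0.0117 gives 496.9883 Myr overall.
Individual lengths (start − end): Pleistocene 2.5683; Lopingian 7.608; Oligocene 10.87; Pliocene 2.753; Eocene 22.1; Furongian 11.6. The largest is Eocene at 22.1 Myr.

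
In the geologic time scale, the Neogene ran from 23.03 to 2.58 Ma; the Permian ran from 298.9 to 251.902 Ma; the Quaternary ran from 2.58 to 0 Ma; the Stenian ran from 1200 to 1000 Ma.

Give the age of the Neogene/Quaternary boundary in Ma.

The Neogene ends and the Quaternary begins at 2.58 Ma.

2.58 Ma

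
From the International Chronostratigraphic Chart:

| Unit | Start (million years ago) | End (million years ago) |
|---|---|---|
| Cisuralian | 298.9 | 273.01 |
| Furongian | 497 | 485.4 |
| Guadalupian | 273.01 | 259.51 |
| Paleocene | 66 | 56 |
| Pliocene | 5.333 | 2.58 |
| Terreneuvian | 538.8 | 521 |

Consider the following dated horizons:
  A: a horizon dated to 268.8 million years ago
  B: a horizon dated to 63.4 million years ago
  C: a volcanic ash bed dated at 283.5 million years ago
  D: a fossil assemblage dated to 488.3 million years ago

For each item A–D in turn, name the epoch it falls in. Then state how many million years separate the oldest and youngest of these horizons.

Match each age against the start–end ranges in the excerpt: A = 268.8 Ma → Guadalupian (273.01–259.51); B = 63.4 Ma → Paleocene (66–56); C = 283.5 Ma → Cisuralian (298.9–273.01); D = 488.3 Ma → Furongian (497–485.4).
The largest age is 488.3 Ma and the smallest is 63.4 Ma; their difference is 424.9 Myr.

A — Guadalupian; B — Paleocene; C — Cisuralian; D — Furongian; span 424.9 million years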